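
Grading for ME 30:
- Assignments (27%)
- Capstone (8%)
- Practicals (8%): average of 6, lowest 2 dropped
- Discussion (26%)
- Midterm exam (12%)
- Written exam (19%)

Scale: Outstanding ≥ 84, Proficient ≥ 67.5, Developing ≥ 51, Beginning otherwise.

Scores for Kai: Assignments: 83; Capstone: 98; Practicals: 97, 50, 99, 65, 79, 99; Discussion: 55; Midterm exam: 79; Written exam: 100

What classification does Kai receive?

Practicals: drop 50, 65 → average of remaining 4 = 374/4 = 93.5
Weighted total:
  Assignments 83 × 0.27 = 22.41
  Capstone 98 × 0.08 = 7.84
  Practicals 93.5 × 0.08 = 7.48
  Discussion 55 × 0.26 = 14.3
  Midterm exam 79 × 0.12 = 9.48
  Written exam 100 × 0.19 = 19
Sum = 80.51
80.51 is ≥ 67.5 and < 84 → Proficient

Proficient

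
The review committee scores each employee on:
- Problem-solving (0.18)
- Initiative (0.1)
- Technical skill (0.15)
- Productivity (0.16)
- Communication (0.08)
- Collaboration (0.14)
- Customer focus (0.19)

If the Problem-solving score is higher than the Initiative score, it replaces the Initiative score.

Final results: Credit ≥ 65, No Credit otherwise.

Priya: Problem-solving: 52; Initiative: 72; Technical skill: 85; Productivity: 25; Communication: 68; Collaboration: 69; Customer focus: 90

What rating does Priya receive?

Problem-solving (52) ≤ Initiative (72), so Initiative stays at 72.
Weighted total:
  Problem-solving 52 × 0.18 = 9.36
  Initiative 72 × 0.1 = 7.2
  Technical skill 85 × 0.15 = 12.75
  Productivity 25 × 0.16 = 4
  Communication 68 × 0.08 = 5.44
  Collaboration 69 × 0.14 = 9.66
  Customer focus 90 × 0.19 = 17.1
Sum = 65.51
65.51 ≥ 65 → Credit

Credit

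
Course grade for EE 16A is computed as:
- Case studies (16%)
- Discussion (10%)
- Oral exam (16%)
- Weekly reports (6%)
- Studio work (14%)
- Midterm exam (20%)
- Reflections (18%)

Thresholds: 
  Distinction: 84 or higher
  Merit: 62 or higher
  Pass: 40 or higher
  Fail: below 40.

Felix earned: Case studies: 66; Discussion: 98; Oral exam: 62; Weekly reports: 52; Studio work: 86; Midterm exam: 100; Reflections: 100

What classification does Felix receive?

Merit

Weighted total:
  Case studies 66 × 0.16 = 10.56
  Discussion 98 × 0.1 = 9.8
  Oral exam 62 × 0.16 = 9.92
  Weekly reports 52 × 0.06 = 3.12
  Studio work 86 × 0.14 = 12.04
  Midterm exam 100 × 0.2 = 20
  Reflections 100 × 0.18 = 18
Sum = 83.44
83.44 is ≥ 62 and < 84 → Merit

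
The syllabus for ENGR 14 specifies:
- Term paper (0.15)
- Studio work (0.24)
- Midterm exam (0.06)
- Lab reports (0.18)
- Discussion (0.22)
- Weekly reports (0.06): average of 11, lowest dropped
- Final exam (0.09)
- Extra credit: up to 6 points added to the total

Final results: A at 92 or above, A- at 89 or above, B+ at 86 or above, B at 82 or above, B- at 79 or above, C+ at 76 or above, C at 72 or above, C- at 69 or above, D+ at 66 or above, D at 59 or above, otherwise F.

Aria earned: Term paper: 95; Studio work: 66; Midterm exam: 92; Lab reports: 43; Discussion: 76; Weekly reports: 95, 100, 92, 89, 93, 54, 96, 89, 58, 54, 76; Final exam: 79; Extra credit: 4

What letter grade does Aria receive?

Weekly reports: drop 54 → average of remaining 10 = 842/10 = 84.2
Weighted total:
  Term paper 95 × 0.15 = 14.25
  Studio work 66 × 0.24 = 15.84
  Midterm exam 92 × 0.06 = 5.52
  Lab reports 43 × 0.18 = 7.74
  Discussion 76 × 0.22 = 16.72
  Weekly reports 84.2 × 0.06 = 5.052
  Final exam 79 × 0.09 = 7.11
Sum = 72.232
Extra credit: 72.232 + 4 = 76.232
76.232 is ≥ 76 and < 79 → C+

C+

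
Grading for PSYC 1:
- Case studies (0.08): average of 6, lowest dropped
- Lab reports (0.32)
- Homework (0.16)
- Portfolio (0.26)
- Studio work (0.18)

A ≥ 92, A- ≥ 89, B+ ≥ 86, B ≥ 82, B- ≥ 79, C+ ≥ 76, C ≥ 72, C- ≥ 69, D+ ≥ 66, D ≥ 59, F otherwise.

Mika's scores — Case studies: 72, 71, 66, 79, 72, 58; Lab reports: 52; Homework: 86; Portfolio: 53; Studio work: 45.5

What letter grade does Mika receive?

F

Case studies: drop 58 → average of remaining 5 = 360/5 = 72
Weighted total:
  Case studies 72 × 0.08 = 5.76
  Lab reports 52 × 0.32 = 16.64
  Homework 86 × 0.16 = 13.76
  Portfolio 53 × 0.26 = 13.78
  Studio work 45.5 × 0.18 = 8.19
Sum = 58.13
58.13 < 59 → F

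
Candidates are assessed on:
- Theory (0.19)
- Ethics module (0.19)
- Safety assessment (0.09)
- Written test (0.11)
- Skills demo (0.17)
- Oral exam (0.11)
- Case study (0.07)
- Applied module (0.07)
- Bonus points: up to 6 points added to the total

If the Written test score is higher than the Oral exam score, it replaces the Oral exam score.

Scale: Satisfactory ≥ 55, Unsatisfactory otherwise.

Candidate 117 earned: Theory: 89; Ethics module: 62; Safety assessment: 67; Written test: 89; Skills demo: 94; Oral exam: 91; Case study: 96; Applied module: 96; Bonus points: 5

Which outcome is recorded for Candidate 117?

Written test (89) ≤ Oral exam (91), so Oral exam stays at 91.
Weighted total:
  Theory 89 × 0.19 = 16.91
  Ethics module 62 × 0.19 = 11.78
  Safety assessment 67 × 0.09 = 6.03
  Written test 89 × 0.11 = 9.79
  Skills demo 94 × 0.17 = 15.98
  Oral exam 91 × 0.11 = 10.01
  Case study 96 × 0.07 = 6.72
  Applied module 96 × 0.07 = 6.72
Sum = 83.94
Bonus points: 83.94 + 5 = 88.94
88.94 ≥ 55 → Satisfactory

Satisfactory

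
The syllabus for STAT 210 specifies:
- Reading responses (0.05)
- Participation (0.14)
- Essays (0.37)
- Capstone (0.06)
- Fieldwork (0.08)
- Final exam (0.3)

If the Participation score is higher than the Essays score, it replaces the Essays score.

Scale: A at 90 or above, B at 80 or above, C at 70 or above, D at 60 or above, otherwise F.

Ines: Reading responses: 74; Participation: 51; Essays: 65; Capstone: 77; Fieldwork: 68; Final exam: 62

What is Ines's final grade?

Participation (51) ≤ Essays (65), so Essays stays at 65.
Weighted total:
  Reading responses 74 × 0.05 = 3.7
  Participation 51 × 0.14 = 7.14
  Essays 65 × 0.37 = 24.05
  Capstone 77 × 0.06 = 4.62
  Fieldwork 68 × 0.08 = 5.44
  Final exam 62 × 0.3 = 18.6
Sum = 63.55
63.55 is ≥ 60 and < 70 → D

D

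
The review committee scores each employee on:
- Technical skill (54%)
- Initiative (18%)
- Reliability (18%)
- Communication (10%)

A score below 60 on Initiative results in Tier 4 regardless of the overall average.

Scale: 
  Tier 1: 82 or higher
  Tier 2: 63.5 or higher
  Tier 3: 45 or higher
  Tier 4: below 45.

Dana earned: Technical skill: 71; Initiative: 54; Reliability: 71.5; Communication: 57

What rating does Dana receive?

Tier 4

Initiative score 54 < 60: minimum not met.
Weighted total:
  Technical skill 71 × 0.54 = 38.34
  Initiative 54 × 0.18 = 9.72
  Reliability 71.5 × 0.18 = 12.87
  Communication 57 × 0.1 = 5.7
Sum = 66.63
Because the Initiative minimum was not met, the result is Tier 4.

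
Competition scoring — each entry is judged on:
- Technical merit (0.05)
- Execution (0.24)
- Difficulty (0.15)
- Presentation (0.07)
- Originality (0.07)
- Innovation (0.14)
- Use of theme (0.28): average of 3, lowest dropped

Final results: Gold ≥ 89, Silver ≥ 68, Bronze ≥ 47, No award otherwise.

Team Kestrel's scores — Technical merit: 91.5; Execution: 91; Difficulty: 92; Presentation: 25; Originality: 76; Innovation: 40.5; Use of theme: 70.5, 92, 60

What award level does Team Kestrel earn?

Silver

Use of theme: drop 60 → average of remaining 2 = 162.5/2 = 81.25
Weighted total:
  Technical merit 91.5 × 0.05 = 4.575
  Execution 91 × 0.24 = 21.84
  Difficulty 92 × 0.15 = 13.8
  Presentation 25 × 0.07 = 1.75
  Originality 76 × 0.07 = 5.32
  Innovation 40.5 × 0.14 = 5.67
  Use of theme 81.25 × 0.28 = 22.75
Sum = 75.705
75.705 is ≥ 68 and < 89 → Silver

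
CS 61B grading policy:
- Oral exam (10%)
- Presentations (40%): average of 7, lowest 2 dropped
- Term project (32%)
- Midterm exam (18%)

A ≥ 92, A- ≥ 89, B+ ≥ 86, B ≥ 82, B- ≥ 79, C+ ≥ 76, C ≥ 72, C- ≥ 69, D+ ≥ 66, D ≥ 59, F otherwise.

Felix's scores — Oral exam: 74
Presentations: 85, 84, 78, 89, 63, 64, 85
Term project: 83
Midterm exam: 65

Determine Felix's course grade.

B-

Presentations: drop 63, 64 → average of remaining 5 = 421/5 = 84.2
Weighted total:
  Oral exam 74 × 0.1 = 7.4
  Presentations 84.2 × 0.4 = 33.68
  Term project 83 × 0.32 = 26.56
  Midterm exam 65 × 0.18 = 11.7
Sum = 79.34
79.34 is ≥ 79 and < 82 → B-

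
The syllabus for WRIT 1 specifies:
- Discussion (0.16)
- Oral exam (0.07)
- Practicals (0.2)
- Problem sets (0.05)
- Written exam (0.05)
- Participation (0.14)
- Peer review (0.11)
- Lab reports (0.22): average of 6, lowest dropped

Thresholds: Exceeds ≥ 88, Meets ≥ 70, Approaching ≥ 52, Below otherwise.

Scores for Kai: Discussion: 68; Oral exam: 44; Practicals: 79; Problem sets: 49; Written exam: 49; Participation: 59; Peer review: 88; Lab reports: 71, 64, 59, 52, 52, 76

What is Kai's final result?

Lab reports: drop 52 → average of remaining 5 = 322/5 = 64.4
Weighted total:
  Discussion 68 × 0.16 = 10.88
  Oral exam 44 × 0.07 = 3.08
  Practicals 79 × 0.2 = 15.8
  Problem sets 49 × 0.05 = 2.45
  Written exam 49 × 0.05 = 2.45
  Participation 59 × 0.14 = 8.26
  Peer review 88 × 0.11 = 9.68
  Lab reports 64.4 × 0.22 = 14.168
Sum = 66.768
66.768 is ≥ 52 and < 70 → Approaching

Approaching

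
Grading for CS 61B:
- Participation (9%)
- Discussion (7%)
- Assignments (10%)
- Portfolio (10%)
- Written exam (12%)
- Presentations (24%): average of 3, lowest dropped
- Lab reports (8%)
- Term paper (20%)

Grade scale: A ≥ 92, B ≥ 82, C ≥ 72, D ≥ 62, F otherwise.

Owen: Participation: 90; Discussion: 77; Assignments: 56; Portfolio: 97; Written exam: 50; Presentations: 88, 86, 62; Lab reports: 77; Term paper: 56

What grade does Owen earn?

C

Presentations: drop 62 → average of remaining 2 = 174/2 = 87
Weighted total:
  Participation 90 × 0.09 = 8.1
  Discussion 77 × 0.07 = 5.39
  Assignments 56 × 0.1 = 5.6
  Portfolio 97 × 0.1 = 9.7
  Written exam 50 × 0.12 = 6
  Presentations 87 × 0.24 = 20.88
  Lab reports 77 × 0.08 = 6.16
  Term paper 56 × 0.2 = 11.2
Sum = 73.03
73.03 is ≥ 72 and < 82 → C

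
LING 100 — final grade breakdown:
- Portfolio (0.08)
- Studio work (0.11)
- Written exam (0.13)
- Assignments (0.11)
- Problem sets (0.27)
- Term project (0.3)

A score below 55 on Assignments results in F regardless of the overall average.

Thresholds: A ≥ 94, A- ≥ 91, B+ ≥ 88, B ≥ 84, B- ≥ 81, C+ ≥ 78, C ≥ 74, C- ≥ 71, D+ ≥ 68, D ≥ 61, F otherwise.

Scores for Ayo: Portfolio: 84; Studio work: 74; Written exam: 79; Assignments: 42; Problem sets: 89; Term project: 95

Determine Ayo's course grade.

Assignments score 42 < 55: minimum not met.
Weighted total:
  Portfolio 84 × 0.08 = 6.72
  Studio work 74 × 0.11 = 8.14
  Written exam 79 × 0.13 = 10.27
  Assignments 42 × 0.11 = 4.62
  Problem sets 89 × 0.27 = 24.03
  Term project 95 × 0.3 = 28.5
Sum = 82.28
Because the Assignments minimum was not met, the result is F.

F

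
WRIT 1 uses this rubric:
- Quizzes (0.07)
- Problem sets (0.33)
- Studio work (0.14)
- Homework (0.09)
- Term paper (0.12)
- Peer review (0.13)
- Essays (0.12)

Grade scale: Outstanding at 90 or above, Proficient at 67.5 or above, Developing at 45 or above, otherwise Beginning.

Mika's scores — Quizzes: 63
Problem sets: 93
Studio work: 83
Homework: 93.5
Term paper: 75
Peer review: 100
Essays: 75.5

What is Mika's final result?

Weighted total:
  Quizzes 63 × 0.07 = 4.41
  Problem sets 93 × 0.33 = 30.69
  Studio work 83 × 0.14 = 11.62
  Homework 93.5 × 0.09 = 8.415
  Term paper 75 × 0.12 = 9
  Peer review 100 × 0.13 = 13
  Essays 75.5 × 0.12 = 9.06
Sum = 86.195
86.195 is ≥ 67.5 and < 90 → Proficient

Proficient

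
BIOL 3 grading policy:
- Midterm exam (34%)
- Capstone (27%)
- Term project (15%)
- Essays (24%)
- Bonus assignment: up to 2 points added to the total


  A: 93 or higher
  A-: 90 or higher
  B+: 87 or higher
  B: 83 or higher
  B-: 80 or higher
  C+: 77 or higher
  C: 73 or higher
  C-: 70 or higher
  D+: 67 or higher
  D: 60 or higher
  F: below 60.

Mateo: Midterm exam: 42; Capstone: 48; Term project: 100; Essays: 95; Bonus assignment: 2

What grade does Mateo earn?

D+

Weighted total:
  Midterm exam 42 × 0.34 = 14.28
  Capstone 48 × 0.27 = 12.96
  Term project 100 × 0.15 = 15
  Essays 95 × 0.24 = 22.8
Sum = 65.04
Bonus assignment: 65.04 + 2 = 67.04
67.04 is ≥ 67 and < 70 → D+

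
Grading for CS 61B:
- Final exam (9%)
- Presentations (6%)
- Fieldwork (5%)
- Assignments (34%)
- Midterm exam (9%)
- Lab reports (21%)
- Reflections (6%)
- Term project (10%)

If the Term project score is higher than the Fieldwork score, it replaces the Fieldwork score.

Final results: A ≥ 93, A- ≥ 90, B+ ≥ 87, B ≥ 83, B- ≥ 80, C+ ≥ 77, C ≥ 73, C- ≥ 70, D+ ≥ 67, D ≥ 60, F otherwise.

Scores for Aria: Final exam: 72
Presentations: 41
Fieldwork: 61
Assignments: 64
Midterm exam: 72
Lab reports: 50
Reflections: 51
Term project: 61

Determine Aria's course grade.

Term project (61) ≤ Fieldwork (61), so Fieldwork stays at 61.
Weighted total:
  Final exam 72 × 0.09 = 6.48
  Presentations 41 × 0.06 = 2.46
  Fieldwork 61 × 0.05 = 3.05
  Assignments 64 × 0.34 = 21.76
  Midterm exam 72 × 0.09 = 6.48
  Lab reports 50 × 0.21 = 10.5
  Reflections 51 × 0.06 = 3.06
  Term project 61 × 0.1 = 6.1
Sum = 59.89
59.89 < 60 → F

F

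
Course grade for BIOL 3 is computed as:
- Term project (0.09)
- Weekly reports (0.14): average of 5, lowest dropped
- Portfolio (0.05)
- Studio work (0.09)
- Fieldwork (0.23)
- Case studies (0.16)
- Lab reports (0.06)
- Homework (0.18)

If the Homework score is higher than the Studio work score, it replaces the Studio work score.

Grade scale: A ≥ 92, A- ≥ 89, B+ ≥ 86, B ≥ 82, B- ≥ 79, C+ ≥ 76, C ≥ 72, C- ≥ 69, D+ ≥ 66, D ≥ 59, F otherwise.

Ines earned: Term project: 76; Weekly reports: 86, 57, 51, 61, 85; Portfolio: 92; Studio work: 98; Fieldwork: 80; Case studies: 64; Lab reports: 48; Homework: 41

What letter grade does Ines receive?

C-

Weekly reports: drop 51 → average of remaining 4 = 289/4 = 72.25
Homework (41) ≤ Studio work (98), so Studio work stays at 98.
Weighted total:
  Term project 76 × 0.09 = 6.84
  Weekly reports 72.25 × 0.14 = 10.115
  Portfolio 92 × 0.05 = 4.6
  Studio work 98 × 0.09 = 8.82
  Fieldwork 80 × 0.23 = 18.4
  Case studies 64 × 0.16 = 10.24
  Lab reports 48 × 0.06 = 2.88
  Homework 41 × 0.18 = 7.38
Sum = 69.275
69.275 is ≥ 69 and < 72 → C-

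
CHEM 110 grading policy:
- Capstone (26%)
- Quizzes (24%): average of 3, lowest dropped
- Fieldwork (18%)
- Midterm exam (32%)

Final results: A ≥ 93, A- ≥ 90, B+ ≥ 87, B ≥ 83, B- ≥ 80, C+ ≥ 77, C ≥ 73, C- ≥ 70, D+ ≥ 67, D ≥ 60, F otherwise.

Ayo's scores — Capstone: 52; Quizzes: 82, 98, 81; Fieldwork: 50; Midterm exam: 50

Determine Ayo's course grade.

D

Quizzes: drop 81 → average of remaining 2 = 180/2 = 90
Weighted total:
  Capstone 52 × 0.26 = 13.52
  Quizzes 90 × 0.24 = 21.6
  Fieldwork 50 × 0.18 = 9
  Midterm exam 50 × 0.32 = 16
Sum = 60.12
60.12 is ≥ 60 and < 67 → D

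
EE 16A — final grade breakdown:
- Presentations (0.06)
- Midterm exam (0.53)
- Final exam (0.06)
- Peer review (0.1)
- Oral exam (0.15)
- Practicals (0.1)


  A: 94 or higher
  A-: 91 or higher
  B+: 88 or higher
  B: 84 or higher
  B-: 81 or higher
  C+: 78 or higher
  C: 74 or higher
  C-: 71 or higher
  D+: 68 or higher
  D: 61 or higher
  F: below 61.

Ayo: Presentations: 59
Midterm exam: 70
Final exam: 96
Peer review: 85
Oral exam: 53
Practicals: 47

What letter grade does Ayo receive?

Weighted total:
  Presentations 59 × 0.06 = 3.54
  Midterm exam 70 × 0.53 = 37.1
  Final exam 96 × 0.06 = 5.76
  Peer review 85 × 0.1 = 8.5
  Oral exam 53 × 0.15 = 7.95
  Practicals 47 × 0.1 = 4.7
Sum = 67.55
67.55 is ≥ 61 and < 68 → D

D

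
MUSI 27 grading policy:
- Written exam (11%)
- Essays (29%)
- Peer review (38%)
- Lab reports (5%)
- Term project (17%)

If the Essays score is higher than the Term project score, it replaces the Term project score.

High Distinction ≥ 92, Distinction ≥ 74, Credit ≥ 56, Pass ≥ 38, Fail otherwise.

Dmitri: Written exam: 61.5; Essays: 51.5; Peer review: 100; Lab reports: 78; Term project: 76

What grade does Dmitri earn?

Distinction

Essays (51.5) ≤ Term project (76), so Term project stays at 76.
Weighted total:
  Written exam 61.5 × 0.11 = 6.765
  Essays 51.5 × 0.29 = 14.935
  Peer review 100 × 0.38 = 38
  Lab reports 78 × 0.05 = 3.9
  Term project 76 × 0.17 = 12.92
Sum = 76.52
76.52 is ≥ 74 and < 92 → Distinction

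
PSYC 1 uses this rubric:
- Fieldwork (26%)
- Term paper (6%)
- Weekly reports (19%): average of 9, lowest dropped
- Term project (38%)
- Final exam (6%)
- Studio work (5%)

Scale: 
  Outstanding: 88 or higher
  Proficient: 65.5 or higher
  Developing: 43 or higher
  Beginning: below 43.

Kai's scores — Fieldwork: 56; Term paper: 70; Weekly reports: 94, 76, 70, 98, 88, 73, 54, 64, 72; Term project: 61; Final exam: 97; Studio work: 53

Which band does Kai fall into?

Developing

Weekly reports: drop 54 → average of remaining 8 = 635/8 = 79.375
Weighted total:
  Fieldwork 56 × 0.26 = 14.56
  Term paper 70 × 0.06 = 4.2
  Weekly reports 79.375 × 0.19 = 15.08125
  Term project 61 × 0.38 = 23.18
  Final exam 97 × 0.06 = 5.82
  Studio work 53 × 0.05 = 2.65
Sum = 65.49125
65.49125 is ≥ 43 and < 65.5 → Developing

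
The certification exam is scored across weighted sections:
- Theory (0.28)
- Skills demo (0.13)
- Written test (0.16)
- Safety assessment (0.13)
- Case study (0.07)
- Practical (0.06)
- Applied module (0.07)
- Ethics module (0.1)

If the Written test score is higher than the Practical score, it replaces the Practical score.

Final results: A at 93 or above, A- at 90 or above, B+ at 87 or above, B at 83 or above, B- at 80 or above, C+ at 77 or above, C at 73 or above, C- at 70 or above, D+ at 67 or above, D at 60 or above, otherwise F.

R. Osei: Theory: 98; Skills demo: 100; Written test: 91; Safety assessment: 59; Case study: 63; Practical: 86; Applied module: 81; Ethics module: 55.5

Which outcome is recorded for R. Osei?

Written test (91) > Practical (86), so Practical counts as 91.
Weighted total:
  Theory 98 × 0.28 = 27.44
  Skills demo 100 × 0.13 = 13
  Written test 91 × 0.16 = 14.56
  Safety assessment 59 × 0.13 = 7.67
  Case study 63 × 0.07 = 4.41
  Practical 91 × 0.06 = 5.46
  Applied module 81 × 0.07 = 5.67
  Ethics module 55.5 × 0.1 = 5.55
Sum = 83.76
83.76 is ≥ 83 and < 87 → B

B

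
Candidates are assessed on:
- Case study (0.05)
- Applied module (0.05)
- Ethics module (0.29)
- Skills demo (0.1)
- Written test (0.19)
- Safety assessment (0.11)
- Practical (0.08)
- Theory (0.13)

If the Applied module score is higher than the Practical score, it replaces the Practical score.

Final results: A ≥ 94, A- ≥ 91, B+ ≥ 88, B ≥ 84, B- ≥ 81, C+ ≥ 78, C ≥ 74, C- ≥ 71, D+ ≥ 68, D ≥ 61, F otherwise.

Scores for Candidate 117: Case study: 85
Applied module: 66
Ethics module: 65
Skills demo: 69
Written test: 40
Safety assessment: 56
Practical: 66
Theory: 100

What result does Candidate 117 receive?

Applied module (66) ≤ Practical (66), so Practical stays at 66.
Weighted total:
  Case study 85 × 0.05 = 4.25
  Applied module 66 × 0.05 = 3.3
  Ethics module 65 × 0.29 = 18.85
  Skills demo 69 × 0.1 = 6.9
  Written test 40 × 0.19 = 7.6
  Safety assessment 56 × 0.11 = 6.16
  Practical 66 × 0.08 = 5.28
  Theory 100 × 0.13 = 13
Sum = 65.34
65.34 is ≥ 61 and < 68 → D

D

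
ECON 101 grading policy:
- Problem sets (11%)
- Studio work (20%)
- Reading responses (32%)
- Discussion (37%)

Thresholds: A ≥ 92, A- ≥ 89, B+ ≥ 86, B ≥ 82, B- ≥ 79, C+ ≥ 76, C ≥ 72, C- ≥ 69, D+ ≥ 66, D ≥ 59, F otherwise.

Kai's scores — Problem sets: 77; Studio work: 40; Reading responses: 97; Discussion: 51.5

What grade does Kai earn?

D+

Weighted total:
  Problem sets 77 × 0.11 = 8.47
  Studio work 40 × 0.2 = 8
  Reading responses 97 × 0.32 = 31.04
  Discussion 51.5 × 0.37 = 19.055
Sum = 66.565
66.565 is ≥ 66 and < 69 → D+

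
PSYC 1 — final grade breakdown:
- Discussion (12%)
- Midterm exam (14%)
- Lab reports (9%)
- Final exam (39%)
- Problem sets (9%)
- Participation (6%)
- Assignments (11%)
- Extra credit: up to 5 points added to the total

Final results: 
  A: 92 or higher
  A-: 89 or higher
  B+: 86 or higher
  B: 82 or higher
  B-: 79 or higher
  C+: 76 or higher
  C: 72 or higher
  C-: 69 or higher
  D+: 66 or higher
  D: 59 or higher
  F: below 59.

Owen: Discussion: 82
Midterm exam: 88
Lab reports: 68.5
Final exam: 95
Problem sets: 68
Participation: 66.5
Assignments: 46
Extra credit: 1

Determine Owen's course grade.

B-

Weighted total:
  Discussion 82 × 0.12 = 9.84
  Midterm exam 88 × 0.14 = 12.32
  Lab reports 68.5 × 0.09 = 6.165
  Final exam 95 × 0.39 = 37.05
  Problem sets 68 × 0.09 = 6.12
  Participation 66.5 × 0.06 = 3.99
  Assignments 46 × 0.11 = 5.06
Sum = 80.545
Extra credit: 80.545 + 1 = 81.545
81.545 is ≥ 79 and < 82 → B-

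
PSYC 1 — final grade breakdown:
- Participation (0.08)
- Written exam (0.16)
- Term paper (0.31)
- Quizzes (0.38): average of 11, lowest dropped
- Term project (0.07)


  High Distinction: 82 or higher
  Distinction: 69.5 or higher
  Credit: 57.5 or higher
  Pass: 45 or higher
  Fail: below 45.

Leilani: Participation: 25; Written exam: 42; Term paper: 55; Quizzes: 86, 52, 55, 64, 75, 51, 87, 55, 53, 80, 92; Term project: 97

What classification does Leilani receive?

Quizzes: drop 51 → average of remaining 10 = 699/10 = 69.9
Weighted total:
  Participation 25 × 0.08 = 2
  Written exam 42 × 0.16 = 6.72
  Term paper 55 × 0.31 = 17.05
  Quizzes 69.9 × 0.38 = 26.562
  Term project 97 × 0.07 = 6.79
Sum = 59.122
59.122 is ≥ 57.5 and < 69.5 → Credit

Credit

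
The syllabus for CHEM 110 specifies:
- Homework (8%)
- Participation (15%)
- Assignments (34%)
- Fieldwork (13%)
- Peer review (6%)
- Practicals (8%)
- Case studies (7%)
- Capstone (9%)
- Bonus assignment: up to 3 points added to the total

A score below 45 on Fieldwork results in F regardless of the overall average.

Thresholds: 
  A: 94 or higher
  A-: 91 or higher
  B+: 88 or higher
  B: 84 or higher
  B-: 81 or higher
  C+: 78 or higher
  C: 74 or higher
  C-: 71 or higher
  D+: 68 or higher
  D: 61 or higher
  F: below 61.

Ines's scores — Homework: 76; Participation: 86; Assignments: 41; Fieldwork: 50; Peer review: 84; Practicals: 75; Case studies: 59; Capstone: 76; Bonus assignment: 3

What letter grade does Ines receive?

Fieldwork score 50 ≥ 45: minimum met.
Weighted total:
  Homework 76 × 0.08 = 6.08
  Participation 86 × 0.15 = 12.9
  Assignments 41 × 0.34 = 13.94
  Fieldwork 50 × 0.13 = 6.5
  Peer review 84 × 0.06 = 5.04
  Practicals 75 × 0.08 = 6
  Case studies 59 × 0.07 = 4.13
  Capstone 76 × 0.09 = 6.84
Sum = 61.43
Bonus assignment: 61.43 + 3 = 64.43
64.43 is ≥ 61 and < 68 → D

D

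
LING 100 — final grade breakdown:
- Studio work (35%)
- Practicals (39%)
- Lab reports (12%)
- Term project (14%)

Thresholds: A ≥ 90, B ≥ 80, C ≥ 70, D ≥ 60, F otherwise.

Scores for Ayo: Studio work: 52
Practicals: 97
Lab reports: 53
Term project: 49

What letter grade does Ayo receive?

D

Weighted total:
  Studio work 52 × 0.35 = 18.2
  Practicals 97 × 0.39 = 37.83
  Lab reports 53 × 0.12 = 6.36
  Term project 49 × 0.14 = 6.86
Sum = 69.25
69.25 is ≥ 60 and < 70 → D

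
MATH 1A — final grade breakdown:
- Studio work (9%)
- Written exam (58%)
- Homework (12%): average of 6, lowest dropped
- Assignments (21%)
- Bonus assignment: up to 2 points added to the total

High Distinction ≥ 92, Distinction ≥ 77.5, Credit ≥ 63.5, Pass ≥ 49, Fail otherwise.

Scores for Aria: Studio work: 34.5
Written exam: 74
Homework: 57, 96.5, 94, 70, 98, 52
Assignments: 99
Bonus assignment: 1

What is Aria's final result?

Homework: drop 52 → average of remaining 5 = 415.5/5 = 83.1
Weighted total:
  Studio work 34.5 × 0.09 = 3.105
  Written exam 74 × 0.58 = 42.92
  Homework 83.1 × 0.12 = 9.972
  Assignments 99 × 0.21 = 20.79
Sum = 76.787
Bonus assignment: 76.787 + 1 = 77.787
77.787 is ≥ 77.5 and < 92 → Distinction

Distinction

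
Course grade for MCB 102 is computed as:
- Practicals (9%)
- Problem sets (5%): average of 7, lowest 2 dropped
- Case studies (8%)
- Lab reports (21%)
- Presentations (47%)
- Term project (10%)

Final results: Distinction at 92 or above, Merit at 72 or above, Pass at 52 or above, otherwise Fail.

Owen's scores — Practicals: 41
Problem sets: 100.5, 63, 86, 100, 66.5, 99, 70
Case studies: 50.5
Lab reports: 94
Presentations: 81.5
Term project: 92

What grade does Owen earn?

Merit

Problem sets: drop 63, 66.5 → average of remaining 5 = 455.5/5 = 91.1
Weighted total:
  Practicals 41 × 0.09 = 3.69
  Problem sets 91.1 × 0.05 = 4.555
  Case studies 50.5 × 0.08 = 4.04
  Lab reports 94 × 0.21 = 19.74
  Presentations 81.5 × 0.47 = 38.305
  Term project 92 × 0.1 = 9.2
Sum = 79.53
79.53 is ≥ 72 and < 92 → Merit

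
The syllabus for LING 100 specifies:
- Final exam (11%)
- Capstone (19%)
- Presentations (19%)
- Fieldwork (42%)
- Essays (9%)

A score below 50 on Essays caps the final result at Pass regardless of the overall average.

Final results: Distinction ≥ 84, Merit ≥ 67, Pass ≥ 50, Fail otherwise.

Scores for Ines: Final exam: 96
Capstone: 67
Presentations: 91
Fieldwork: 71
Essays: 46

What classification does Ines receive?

Essays score 46 < 50: minimum not met.
Weighted total:
  Final exam 96 × 0.11 = 10.56
  Capstone 67 × 0.19 = 12.73
  Presentations 91 × 0.19 = 17.29
  Fieldwork 71 × 0.42 = 29.82
  Essays 46 × 0.09 = 4.14
Sum = 74.54
74.54 would be Merit; cap at Pass applies → Pass.

Pass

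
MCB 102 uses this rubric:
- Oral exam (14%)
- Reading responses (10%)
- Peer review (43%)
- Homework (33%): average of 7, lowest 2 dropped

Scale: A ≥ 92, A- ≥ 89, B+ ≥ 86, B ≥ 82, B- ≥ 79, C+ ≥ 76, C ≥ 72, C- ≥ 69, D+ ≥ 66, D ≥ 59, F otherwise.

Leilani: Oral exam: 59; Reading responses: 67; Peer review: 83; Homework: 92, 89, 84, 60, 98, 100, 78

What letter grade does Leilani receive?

Homework: drop 60, 78 → average of remaining 5 = 463/5 = 92.6
Weighted total:
  Oral exam 59 × 0.14 = 8.26
  Reading responses 67 × 0.1 = 6.7
  Peer review 83 × 0.43 = 35.69
  Homework 92.6 × 0.33 = 30.558
Sum = 81.208
81.208 is ≥ 79 and < 82 → B-

B-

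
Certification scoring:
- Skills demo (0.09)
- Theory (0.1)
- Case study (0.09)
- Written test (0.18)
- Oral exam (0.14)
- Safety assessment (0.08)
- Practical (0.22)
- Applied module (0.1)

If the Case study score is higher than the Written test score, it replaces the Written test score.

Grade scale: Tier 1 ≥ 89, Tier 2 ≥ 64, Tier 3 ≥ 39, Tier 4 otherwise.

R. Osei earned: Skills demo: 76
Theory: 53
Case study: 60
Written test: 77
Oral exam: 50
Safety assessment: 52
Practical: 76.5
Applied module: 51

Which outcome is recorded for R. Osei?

Case study (60) ≤ Written test (77), so Written test stays at 77.
Weighted total:
  Skills demo 76 × 0.09 = 6.84
  Theory 53 × 0.1 = 5.3
  Case study 60 × 0.09 = 5.4
  Written test 77 × 0.18 = 13.86
  Oral exam 50 × 0.14 = 7
  Safety assessment 52 × 0.08 = 4.16
  Practical 76.5 × 0.22 = 16.83
  Applied module 51 × 0.1 = 5.1
Sum = 64.49
64.49 is ≥ 64 and < 89 → Tier 2

Tier 2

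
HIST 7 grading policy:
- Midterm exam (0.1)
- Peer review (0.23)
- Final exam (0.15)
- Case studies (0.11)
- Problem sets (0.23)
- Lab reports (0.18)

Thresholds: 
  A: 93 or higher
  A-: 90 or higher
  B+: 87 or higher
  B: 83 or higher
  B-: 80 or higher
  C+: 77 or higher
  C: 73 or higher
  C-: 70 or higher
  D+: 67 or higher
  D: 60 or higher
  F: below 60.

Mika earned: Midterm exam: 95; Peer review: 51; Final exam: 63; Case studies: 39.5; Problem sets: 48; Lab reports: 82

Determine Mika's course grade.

Weighted total:
  Midterm exam 95 × 0.1 = 9.5
  Peer review 51 × 0.23 = 11.73
  Final exam 63 × 0.15 = 9.45
  Case studies 39.5 × 0.11 = 4.345
  Problem sets 48 × 0.23 = 11.04
  Lab reports 82 × 0.18 = 14.76
Sum = 60.825
60.825 is ≥ 60 and < 67 → D

D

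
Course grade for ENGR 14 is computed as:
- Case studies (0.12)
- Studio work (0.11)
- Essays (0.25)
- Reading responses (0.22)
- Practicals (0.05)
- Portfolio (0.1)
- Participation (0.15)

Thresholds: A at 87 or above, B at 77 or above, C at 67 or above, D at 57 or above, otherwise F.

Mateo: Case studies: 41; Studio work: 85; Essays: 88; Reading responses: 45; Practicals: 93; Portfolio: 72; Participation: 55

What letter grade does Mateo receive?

D

Weighted total:
  Case studies 41 × 0.12 = 4.92
  Studio work 85 × 0.11 = 9.35
  Essays 88 × 0.25 = 22
  Reading responses 45 × 0.22 = 9.9
  Practicals 93 × 0.05 = 4.65
  Portfolio 72 × 0.1 = 7.2
  Participation 55 × 0.15 = 8.25
Sum = 66.27
66.27 is ≥ 57 and < 67 → D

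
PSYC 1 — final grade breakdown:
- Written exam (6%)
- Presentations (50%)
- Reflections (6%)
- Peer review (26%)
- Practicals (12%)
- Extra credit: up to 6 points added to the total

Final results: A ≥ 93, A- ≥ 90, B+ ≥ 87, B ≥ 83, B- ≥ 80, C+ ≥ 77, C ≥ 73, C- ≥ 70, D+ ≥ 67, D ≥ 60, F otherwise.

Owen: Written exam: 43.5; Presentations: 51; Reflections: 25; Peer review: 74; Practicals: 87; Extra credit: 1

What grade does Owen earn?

D

Weighted total:
  Written exam 43.5 × 0.06 = 2.61
  Presentations 51 × 0.5 = 25.5
  Reflections 25 × 0.06 = 1.5
  Peer review 74 × 0.26 = 19.24
  Practicals 87 × 0.12 = 10.44
Sum = 59.29
Extra credit: 59.29 + 1 = 60.29
60.29 is ≥ 60 and < 67 → D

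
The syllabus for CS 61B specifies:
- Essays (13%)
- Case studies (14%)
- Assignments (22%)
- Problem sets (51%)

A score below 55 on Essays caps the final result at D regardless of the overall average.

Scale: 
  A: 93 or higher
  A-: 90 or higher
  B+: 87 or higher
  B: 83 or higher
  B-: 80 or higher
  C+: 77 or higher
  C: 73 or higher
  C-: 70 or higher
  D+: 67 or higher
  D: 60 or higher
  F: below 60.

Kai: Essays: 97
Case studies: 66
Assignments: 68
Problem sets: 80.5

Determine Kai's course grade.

Essays score 97 ≥ 55: minimum met.
Weighted total:
  Essays 97 × 0.13 = 12.61
  Case studies 66 × 0.14 = 9.24
  Assignments 68 × 0.22 = 14.96
  Problem sets 80.5 × 0.51 = 41.055
Sum = 77.865
77.865 is ≥ 77 and < 80 → C+

C+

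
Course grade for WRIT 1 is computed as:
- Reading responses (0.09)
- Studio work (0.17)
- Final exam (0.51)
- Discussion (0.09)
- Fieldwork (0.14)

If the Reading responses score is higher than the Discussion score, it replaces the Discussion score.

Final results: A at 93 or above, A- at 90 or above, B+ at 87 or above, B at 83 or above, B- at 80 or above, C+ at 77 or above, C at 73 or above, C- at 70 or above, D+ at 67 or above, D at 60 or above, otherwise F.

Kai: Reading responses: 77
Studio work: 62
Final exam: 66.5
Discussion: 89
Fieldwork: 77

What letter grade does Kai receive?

C-

Reading responses (77) ≤ Discussion (89), so Discussion stays at 89.
Weighted total:
  Reading responses 77 × 0.09 = 6.93
  Studio work 62 × 0.17 = 10.54
  Final exam 66.5 × 0.51 = 33.915
  Discussion 89 × 0.09 = 8.01
  Fieldwork 77 × 0.14 = 10.78
Sum = 70.175
70.175 is ≥ 70 and < 73 → C-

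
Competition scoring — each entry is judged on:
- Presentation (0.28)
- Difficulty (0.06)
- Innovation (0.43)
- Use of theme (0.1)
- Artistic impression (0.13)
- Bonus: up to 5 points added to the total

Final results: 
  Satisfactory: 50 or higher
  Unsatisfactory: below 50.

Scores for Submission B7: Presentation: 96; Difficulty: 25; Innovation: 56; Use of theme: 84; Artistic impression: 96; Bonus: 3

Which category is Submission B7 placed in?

Weighted total:
  Presentation 96 × 0.28 = 26.88
  Difficulty 25 × 0.06 = 1.5
  Innovation 56 × 0.43 = 24.08
  Use of theme 84 × 0.1 = 8.4
  Artistic impression 96 × 0.13 = 12.48
Sum = 73.34
Bonus: 73.34 + 3 = 76.34
76.34 ≥ 50 → Satisfactory

Satisfactory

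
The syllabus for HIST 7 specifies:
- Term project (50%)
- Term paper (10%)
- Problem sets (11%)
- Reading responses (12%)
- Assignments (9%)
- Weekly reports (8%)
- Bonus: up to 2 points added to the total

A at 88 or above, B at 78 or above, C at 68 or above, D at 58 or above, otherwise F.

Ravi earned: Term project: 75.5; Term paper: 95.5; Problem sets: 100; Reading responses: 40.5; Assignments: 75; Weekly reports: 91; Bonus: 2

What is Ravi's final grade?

B

Weighted total:
  Term project 75.5 × 0.5 = 37.75
  Term paper 95.5 × 0.1 = 9.55
  Problem sets 100 × 0.11 = 11
  Reading responses 40.5 × 0.12 = 4.86
  Assignments 75 × 0.09 = 6.75
  Weekly reports 91 × 0.08 = 7.28
Sum = 77.19
Bonus: 77.19 + 2 = 79.19
79.19 is ≥ 78 and < 88 → B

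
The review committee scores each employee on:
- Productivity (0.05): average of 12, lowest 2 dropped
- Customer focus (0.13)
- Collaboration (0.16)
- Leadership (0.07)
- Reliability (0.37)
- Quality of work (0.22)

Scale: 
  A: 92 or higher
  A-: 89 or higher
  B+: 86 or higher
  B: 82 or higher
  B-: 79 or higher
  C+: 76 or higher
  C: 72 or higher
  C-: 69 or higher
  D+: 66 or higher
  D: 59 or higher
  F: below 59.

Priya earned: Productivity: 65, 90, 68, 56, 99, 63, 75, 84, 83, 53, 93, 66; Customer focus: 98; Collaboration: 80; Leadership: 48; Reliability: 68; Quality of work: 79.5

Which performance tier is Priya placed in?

C

Productivity: drop 53, 56 → average of remaining 10 = 786/10 = 78.6
Weighted total:
  Productivity 78.6 × 0.05 = 3.93
  Customer focus 98 × 0.13 = 12.74
  Collaboration 80 × 0.16 = 12.8
  Leadership 48 × 0.07 = 3.36
  Reliability 68 × 0.37 = 25.16
  Quality of work 79.5 × 0.22 = 17.49
Sum = 75.48
75.48 is ≥ 72 and < 76 → C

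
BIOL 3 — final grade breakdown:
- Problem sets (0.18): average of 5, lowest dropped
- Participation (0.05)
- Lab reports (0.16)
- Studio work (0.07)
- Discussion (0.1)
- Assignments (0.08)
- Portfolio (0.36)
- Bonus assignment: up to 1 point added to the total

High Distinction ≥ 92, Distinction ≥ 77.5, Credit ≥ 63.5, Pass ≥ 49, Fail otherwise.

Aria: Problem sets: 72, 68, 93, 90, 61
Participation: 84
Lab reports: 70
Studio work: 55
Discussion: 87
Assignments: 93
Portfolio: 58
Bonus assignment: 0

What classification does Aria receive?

Credit

Problem sets: drop 61 → average of remaining 4 = 323/4 = 80.75
Weighted total:
  Problem sets 80.75 × 0.18 = 14.535
  Participation 84 × 0.05 = 4.2
  Lab reports 70 × 0.16 = 11.2
  Studio work 55 × 0.07 = 3.85
  Discussion 87 × 0.1 = 8.7
  Assignments 93 × 0.08 = 7.44
  Portfolio 58 × 0.36 = 20.88
Sum = 70.805
Bonus assignment: 70.805 + 0 = 70.805
70.805 is ≥ 63.5 and < 77.5 → Credit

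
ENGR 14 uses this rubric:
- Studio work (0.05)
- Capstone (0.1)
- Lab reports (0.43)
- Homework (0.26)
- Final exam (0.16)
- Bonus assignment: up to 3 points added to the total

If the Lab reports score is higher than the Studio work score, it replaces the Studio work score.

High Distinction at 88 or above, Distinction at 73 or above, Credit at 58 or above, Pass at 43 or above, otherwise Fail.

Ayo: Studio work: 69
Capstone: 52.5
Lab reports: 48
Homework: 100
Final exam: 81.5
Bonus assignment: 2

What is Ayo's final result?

Credit

Lab reports (48) ≤ Studio work (69), so Studio work stays at 69.
Weighted total:
  Studio work 69 × 0.05 = 3.45
  Capstone 52.5 × 0.1 = 5.25
  Lab reports 48 × 0.43 = 20.64
  Homework 100 × 0.26 = 26
  Final exam 81.5 × 0.16 = 13.04
Sum = 68.38
Bonus assignment: 68.38 + 2 = 70.38
70.38 is ≥ 58 and < 73 → Credit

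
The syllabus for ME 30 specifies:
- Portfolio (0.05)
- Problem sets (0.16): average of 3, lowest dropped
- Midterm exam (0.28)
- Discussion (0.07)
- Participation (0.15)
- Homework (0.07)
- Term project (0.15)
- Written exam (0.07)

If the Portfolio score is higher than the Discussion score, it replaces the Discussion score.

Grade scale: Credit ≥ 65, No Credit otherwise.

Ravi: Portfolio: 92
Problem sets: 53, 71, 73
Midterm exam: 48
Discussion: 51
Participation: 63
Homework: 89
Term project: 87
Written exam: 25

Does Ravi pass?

Credit

Problem sets: drop 53 → average of remaining 2 = 144/2 = 72
Portfolio (92) > Discussion (51), so Discussion counts as 92.
Weighted total:
  Portfolio 92 × 0.05 = 4.6
  Problem sets 72 × 0.16 = 11.52
  Midterm exam 48 × 0.28 = 13.44
  Discussion 92 × 0.07 = 6.44
  Participation 63 × 0.15 = 9.45
  Homework 89 × 0.07 = 6.23
  Term project 87 × 0.15 = 13.05
  Written exam 25 × 0.07 = 1.75
Sum = 66.48
66.48 ≥ 65 → Credit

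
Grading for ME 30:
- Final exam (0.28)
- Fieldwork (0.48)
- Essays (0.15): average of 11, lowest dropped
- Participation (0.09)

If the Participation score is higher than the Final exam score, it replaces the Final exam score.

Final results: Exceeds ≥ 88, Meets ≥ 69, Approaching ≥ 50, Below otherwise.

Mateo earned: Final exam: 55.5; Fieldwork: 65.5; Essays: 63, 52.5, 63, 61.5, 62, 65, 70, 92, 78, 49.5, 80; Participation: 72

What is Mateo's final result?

Essays: drop 49.5 → average of remaining 10 = 687/10 = 68.7
Participation (72) > Final exam (55.5), so Final exam counts as 72.
Weighted total:
  Final exam 72 × 0.28 = 20.16
  Fieldwork 65.5 × 0.48 = 31.44
  Essays 68.7 × 0.15 = 10.305
  Participation 72 × 0.09 = 6.48
Sum = 68.385
68.385 is ≥ 50 and < 69 → Approaching

Approaching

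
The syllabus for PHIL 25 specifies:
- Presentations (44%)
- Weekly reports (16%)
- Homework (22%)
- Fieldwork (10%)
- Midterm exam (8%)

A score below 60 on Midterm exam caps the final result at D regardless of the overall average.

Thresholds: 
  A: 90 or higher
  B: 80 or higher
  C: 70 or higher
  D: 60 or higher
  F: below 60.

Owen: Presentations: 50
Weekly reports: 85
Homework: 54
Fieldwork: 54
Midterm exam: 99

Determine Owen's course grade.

D

Midterm exam score 99 ≥ 60: minimum met.
Weighted total:
  Presentations 50 × 0.44 = 22
  Weekly reports 85 × 0.16 = 13.6
  Homework 54 × 0.22 = 11.88
  Fieldwork 54 × 0.1 = 5.4
  Midterm exam 99 × 0.08 = 7.92
Sum = 60.8
60.8 is ≥ 60 and < 70 → D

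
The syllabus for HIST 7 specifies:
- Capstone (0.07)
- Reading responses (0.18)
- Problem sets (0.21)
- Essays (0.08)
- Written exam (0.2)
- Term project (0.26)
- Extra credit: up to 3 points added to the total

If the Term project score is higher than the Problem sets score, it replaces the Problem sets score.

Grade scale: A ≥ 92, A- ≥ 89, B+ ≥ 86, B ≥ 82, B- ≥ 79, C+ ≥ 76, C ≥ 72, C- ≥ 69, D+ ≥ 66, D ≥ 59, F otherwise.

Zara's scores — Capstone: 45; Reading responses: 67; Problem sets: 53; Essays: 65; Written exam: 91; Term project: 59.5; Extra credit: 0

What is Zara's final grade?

D+

Term project (59.5) > Problem sets (53), so Problem sets counts as 59.5.
Weighted total:
  Capstone 45 × 0.07 = 3.15
  Reading responses 67 × 0.18 = 12.06
  Problem sets 59.5 × 0.21 = 12.495
  Essays 65 × 0.08 = 5.2
  Written exam 91 × 0.2 = 18.2
  Term project 59.5 × 0.26 = 15.47
Sum = 66.575
Extra credit: 66.575 + 0 = 66.575
66.575 is ≥ 66 and < 69 → D+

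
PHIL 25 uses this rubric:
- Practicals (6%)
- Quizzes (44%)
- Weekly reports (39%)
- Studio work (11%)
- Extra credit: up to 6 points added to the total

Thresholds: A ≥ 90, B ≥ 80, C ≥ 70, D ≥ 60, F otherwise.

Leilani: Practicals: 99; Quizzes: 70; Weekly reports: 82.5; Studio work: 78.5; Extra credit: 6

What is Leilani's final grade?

B

Weighted total:
  Practicals 99 × 0.06 = 5.94
  Quizzes 70 × 0.44 = 30.8
  Weekly reports 82.5 × 0.39 = 32.175
  Studio work 78.5 × 0.11 = 8.635
Sum = 77.55
Extra credit: 77.55 + 6 = 83.55
83.55 is ≥ 80 and < 90 → B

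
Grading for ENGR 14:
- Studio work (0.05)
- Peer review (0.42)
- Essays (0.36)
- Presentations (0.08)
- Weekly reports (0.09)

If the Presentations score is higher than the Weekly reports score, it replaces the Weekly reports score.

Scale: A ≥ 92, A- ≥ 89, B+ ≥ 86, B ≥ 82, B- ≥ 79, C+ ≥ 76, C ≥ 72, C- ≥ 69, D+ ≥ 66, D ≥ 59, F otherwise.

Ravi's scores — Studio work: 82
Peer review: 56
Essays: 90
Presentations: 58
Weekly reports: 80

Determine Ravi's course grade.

C-

Presentations (58) ≤ Weekly reports (80), so Weekly reports stays at 80.
Weighted total:
  Studio work 82 × 0.05 = 4.1
  Peer review 56 × 0.42 = 23.52
  Essays 90 × 0.36 = 32.4
  Presentations 58 × 0.08 = 4.64
  Weekly reports 80 × 0.09 = 7.2
Sum = 71.86
71.86 is ≥ 69 and < 72 → C-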